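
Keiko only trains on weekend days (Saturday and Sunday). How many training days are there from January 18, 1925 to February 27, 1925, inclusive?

11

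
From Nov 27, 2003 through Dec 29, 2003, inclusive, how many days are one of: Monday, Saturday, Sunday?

Nov 27, 2003 is a Thursday.
The range spans 33 days (inclusive of both endpoints).
33 = 7 × 4 + 5, so there are 4 full weeks plus 5 extra days.
Each full week contributes 3 days from the set (Mon, Sat, Sun): 4 × 3 = 12.
The 5 extra days are Thursday, Friday, Saturday, Sunday, Monday — 3 of them qualify.
Total: 12 + 3 = 15.

15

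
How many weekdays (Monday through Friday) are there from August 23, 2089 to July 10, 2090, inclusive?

August 23, 2089 is a Tuesday.
The range spans 322 days (inclusive of both endpoints).
322 = 7 × 46, so the span is exactly 46 full weeks.
Each full week contributes 5 weekdays (Mon–Fri): 46 × 5 = 230.
Total: 230.

230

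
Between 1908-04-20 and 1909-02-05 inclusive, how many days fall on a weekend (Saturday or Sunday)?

82

1908-04-20 is a Monday.
That's 292 days from start to end, counting both.
292 = 7 × 41 + 5, so there are 41 full weeks plus 5 extra days.
Each full week contributes 2 weekend days (Sat, Sun): 41 × 2 = 82.
The 5 extra days are Mon, Tue, Wed, Thu, Fri — none qualify.
Total: 82 + 0 = 82.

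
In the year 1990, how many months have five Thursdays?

A month has five Thursdays exactly when Thursday falls within its first (length − 28) days.
Jan: 31 days, starts Mon → 5 of Mon, Tue, Wed
Feb: 28 days, starts Thu → 5 of (none)
Mar: 31 days, starts Thu → 5 of Thu, Fri, Sat ✓
Apr: 30 days, starts Sun → 5 of Sun, Mon
May: 31 days, starts Tue → 5 of Tue, Wed, Thu ✓
Jun: 30 days, starts Fri → 5 of Fri, Sat
Jul: 31 days, starts Sun → 5 of Sun, Mon, Tue
Aug: 31 days, starts Wed → 5 of Wed, Thu, Fri ✓
Sep: 30 days, starts Sat → 5 of Sat, Sun
Oct: 31 days, starts Mon → 5 of Mon, Tue, Wed
Nov: 30 days, starts Thu → 5 of Thu, Fri ✓
Dec: 31 days, starts Sat → 5 of Sat, Sun, Mon
Months with five Thursdays: Mar, May, Aug, Nov.

4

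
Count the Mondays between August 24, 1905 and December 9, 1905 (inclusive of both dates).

15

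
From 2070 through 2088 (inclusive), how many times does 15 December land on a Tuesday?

3

Day of week of December 15 in each year:
2070: Mon, 2071: Tue ✓, 2072: Thu, 2073: Fri, 2074: Sat, 2075: Sun, 2076: Tue ✓, 2077: Wed, 2078: Thu, 2079: Fri, 2080: Sun, 2081: Mon, 2082: Tue ✓, 2083: Wed, 2084: Fri, 2085: Sat, 2086: Sun, 2087: Mon, 2088: Wed
Tuesdays: 2071, 2076, 2082.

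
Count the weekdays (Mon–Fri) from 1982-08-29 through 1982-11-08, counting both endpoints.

51 weekdays

1982-08-29 is a Sunday.
From 1982-08-29 to 1982-11-08 is 72 days inclusive.
72 = 7 × 10 + 2, so there are 10 full weeks plus 2 extra days.
Each full week contributes 5 weekdays (Mon–Fri): 10 × 5 = 50.
The 2 extra days are Sunday, Monday — 1 of them qualifies.
Total: 50 + 1 = 51.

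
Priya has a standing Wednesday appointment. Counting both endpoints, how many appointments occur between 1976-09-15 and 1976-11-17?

10 Wednesdays

1976-09-15 is a Wednesday.
That's 64 days from start to end, counting both.
64 = 7 × 9 + 1, so there are 9 full weeks plus 1 extra day.
Each full week contributes one Wednesday: 9 so far.
The 1 extra day is Wednesday — 1 of them qualifies.
Total: 9 + 1 = 10.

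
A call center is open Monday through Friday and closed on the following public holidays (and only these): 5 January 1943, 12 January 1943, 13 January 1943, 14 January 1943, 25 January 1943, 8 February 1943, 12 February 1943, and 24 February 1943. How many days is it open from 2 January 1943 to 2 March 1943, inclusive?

2 January 1943 is a Saturday.
From 2 January 1943 to 2 March 1943 is 60 days inclusive.
60 = 7 × 8 + 4, so there are 8 full weeks plus 4 extra days.
Each full week contributes 5 weekdays (Mon–Fri): 8 × 5 = 40.
The 4 extra days are Sat, Sun, Mon, Tue — 2 of them qualify.
Total: 40 + 2 = 42.
Holidays: 5 January 1943 (Tue); 12 January 1943 (Tue); 13 January 1943 (Wed); 14 January 1943 (Thu); 25 January 1943 (Mon); 8 February 1943 (Mon); 12 February 1943 (Fri); 24 February 1943 (Wed).
All 8 holidays fall on weekdays, so subtract 8.
Business days: 42 − 8 = 34.

34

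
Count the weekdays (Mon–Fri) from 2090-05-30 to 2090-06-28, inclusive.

22 weekdays

2090-05-30 is a Tuesday.
That's 30 days from start to end, counting both.
30 = 7 × 4 + 2, so there are 4 full weeks plus 2 extra days.
Each full week contributes 5 weekdays (Mon–Fri): 4 × 5 = 20.
The 2 extra days are Tuesday, Wednesday — 2 of them qualify.
Total: 20 + 2 = 22.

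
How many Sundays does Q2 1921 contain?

13

April 1, 1921 is a Friday.
That's 91 days from start to end, counting both.
91 = 7 × 13, so the span is exactly 13 full weeks.
Each full week contributes one Sunday: 13 so far.
Total: 13.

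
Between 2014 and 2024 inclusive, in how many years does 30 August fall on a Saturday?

1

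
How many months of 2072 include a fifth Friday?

5

A month has five Fridays exactly when Friday falls within its first (length − 28) days.
Jan: 31 days, starts Fri → 5 of Fri, Sat, Sun ✓
Feb: 29 days, starts Mon → 5 of Mon
Mar: 31 days, starts Tue → 5 of Tue, Wed, Thu
Apr: 30 days, starts Fri → 5 of Fri, Sat ✓
May: 31 days, starts Sun → 5 of Sun, Mon, Tue
Jun: 30 days, starts Wed → 5 of Wed, Thu
Jul: 31 days, starts Fri → 5 of Fri, Sat, Sun ✓
Aug: 31 days, starts Mon → 5 of Mon, Tue, Wed
Sep: 30 days, starts Thu → 5 of Thu, Fri ✓
Oct: 31 days, starts Sat → 5 of Sat, Sun, Mon
Nov: 30 days, starts Tue → 5 of Tue, Wed
Dec: 31 days, starts Thu → 5 of Thu, Fri, Sat ✓
Months with five Fridays: Jan, Apr, Jul, Sep, Dec.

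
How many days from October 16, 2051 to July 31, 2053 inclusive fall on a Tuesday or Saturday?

187

October 16, 2051 is a Monday.
From October 16, 2051 to July 31, 2053 is 655 days inclusive.
655 = 7 × 93 + 4, so there are 93 full weeks plus 4 extra days.
Each full week contributes 2 days from the set (Tue, Sat): 93 × 2 = 186.
The 4 extra days are Mon, Tue, Wed, Thu — 1 of them qualifies.
Total: 186 + 1 = 187.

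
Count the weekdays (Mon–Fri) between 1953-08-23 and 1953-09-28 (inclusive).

1953-08-23 is a Sunday.
From 1953-08-23 to 1953-09-28 is 37 days inclusive.
37 = 7 × 5 + 2, so there are 5 full weeks plus 2 extra days.
Each full week contributes 5 weekdays (Mon–Fri): 5 × 5 = 25.
The 2 extra days are Sun, Mon — 1 of them qualifies.
Total: 25 + 1 = 26.

26 weekdays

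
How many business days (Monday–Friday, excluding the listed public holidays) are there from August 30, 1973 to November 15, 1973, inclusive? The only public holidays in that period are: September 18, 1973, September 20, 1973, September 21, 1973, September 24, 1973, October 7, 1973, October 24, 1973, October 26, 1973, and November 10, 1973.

August 30, 1973 is a Thursday.
The range spans 78 days (inclusive of both endpoints).
78 = 7 × 11 + 1, so there are 11 full weeks plus 1 extra day.
Each full week contributes 5 weekdays (Mon–Fri): 11 × 5 = 55.
The 1 extra day is Thursday — 1 of them qualifies.
Total: 55 + 1 = 56.
Holidays: September 18, 1973 (Tue); September 20, 1973 (Thu); September 21, 1973 (Fri); September 24, 1973 (Mon); October 7, 1973 (Sun); October 24, 1973 (Wed); October 26, 1973 (Fri); November 10, 1973 (Sat).
6 of the 8 holidays fall on weekdays; the rest are weekends and were already excluded.
Business days: 56 − 6 = 50.

50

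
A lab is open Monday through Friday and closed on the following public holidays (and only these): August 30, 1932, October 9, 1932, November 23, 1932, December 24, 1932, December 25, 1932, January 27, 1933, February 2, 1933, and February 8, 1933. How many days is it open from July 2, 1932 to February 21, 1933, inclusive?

July 2, 1932 is a Saturday.
The range spans 235 days (inclusive of both endpoints).
235 = 7 × 33 + 4, so there are 33 full weeks plus 4 extra days.
Each full week contributes 5 weekdays (Mon–Fri): 33 × 5 = 165.
The 4 extra days are Sat, Sun, Mon, Tue — 2 of them qualify.
Total: 165 + 2 = 167.
Holidays: August 30, 1932 (Tue); October 9, 1932 (Sun); November 23, 1932 (Wed); December 24, 1932 (Sat); December 25, 1932 (Sun); January 27, 1933 (Fri); February 2, 1933 (Thu); February 8, 1933 (Wed).
5 of the 8 holidays fall on weekdays; the rest are weekends and were already excluded.
Business days: 167 − 5 = 162.

162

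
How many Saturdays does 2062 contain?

2062-01-01 is a Sunday.
From 2062-01-01 to 2062-12-31 is 365 days inclusive.
365 = 7 × 52 + 1, so there are 52 full weeks plus 1 extra day.
Each full week contributes one Saturday: 52 so far.
The 1 extra day is Sunday — none qualify.
Total: 52 + 0 = 52.

52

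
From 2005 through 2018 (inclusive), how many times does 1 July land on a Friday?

Day of week of July 1 in each year:
2005: Fri ✓, 2006: Sat, 2007: Sun, 2008: Tue, 2009: Wed, 2010: Thu, 2011: Fri ✓, 2012: Sun, 2013: Mon, 2014: Tue, 2015: Wed, 2016: Fri ✓, 2017: Sat, 2018: Sun
Fridays: 2005, 2011, 2016.

3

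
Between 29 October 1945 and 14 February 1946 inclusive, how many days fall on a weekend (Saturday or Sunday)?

29 October 1945 is a Monday.
From 29 October 1945 to 14 February 1946 is 109 days inclusive.
109 = 7 × 15 + 4, so there are 15 full weeks plus 4 extra days.
Each full week contributes 2 weekend days (Sat, Sun): 15 × 2 = 30.
The 4 extra days are Mon, Tue, Wed, Thu — none qualify.
Total: 30 + 0 = 30.

30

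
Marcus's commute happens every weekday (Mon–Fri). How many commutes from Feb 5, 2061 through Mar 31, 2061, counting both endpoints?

39

Feb 5, 2061 is a Saturday.
That's 55 days from start to end, counting both.
55 = 7 × 7 + 6, so there are 7 full weeks plus 6 extra days.
Each full week contributes 5 weekdays (Mon–Fri): 7 × 5 = 35.
The 6 extra days are Saturday, Sunday, Monday, Tuesday, Wednesday, Thursday — 4 of them qualify.
Total: 35 + 4 = 39.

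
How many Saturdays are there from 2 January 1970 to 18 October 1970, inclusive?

42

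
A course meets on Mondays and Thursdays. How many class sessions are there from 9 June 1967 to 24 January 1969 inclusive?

9 June 1967 is a Friday.
From 9 June 1967 to 24 January 1969 is 596 days inclusive.
596 = 7 × 85 + 1, so there are 85 full weeks plus 1 extra day.
Each full week contributes 2 days from the set (Mon, Thu): 85 × 2 = 170.
The 1 extra day is Fri — none qualify.
Total: 170 + 0 = 170.

170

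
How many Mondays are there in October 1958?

October 1, 1958 is a Wednesday.
The range spans 31 days (inclusive of both endpoints).
31 = 7 × 4 + 3, so there are 4 full weeks plus 3 extra days.
Each full week contributes one Monday: 4 so far.
The 3 extra days are Wednesday, Thursday, Friday — none qualify.
Total: 4 + 0 = 4.

4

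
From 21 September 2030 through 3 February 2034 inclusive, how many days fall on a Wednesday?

21 September 2030 is a Saturday.
That's 1232 days from start to end, counting both.
1232 = 7 × 176, so the span is exactly 176 full weeks.
Each full week contributes one Wednesday: 176 so far.

176 Wednesdays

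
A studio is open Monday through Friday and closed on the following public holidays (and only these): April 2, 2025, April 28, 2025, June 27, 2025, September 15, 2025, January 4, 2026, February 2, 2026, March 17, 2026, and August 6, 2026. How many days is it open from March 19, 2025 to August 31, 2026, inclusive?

March 19, 2025 is a Wednesday.
That's 531 days from start to end, counting both.
531 = 7 × 75 + 6, so there are 75 full weeks plus 6 extra days.
Each full week contributes 5 weekdays (Mon–Fri): 75 × 5 = 375.
The 6 extra days are Wednesday, Thursday, Friday, Saturday, Sunday, Monday — 4 of them qualify.
Total: 375 + 4 = 379.
Holidays: April 2, 2025 (Wed); April 28, 2025 (Mon); June 27, 2025 (Fri); September 15, 2025 (Mon); January 4, 2026 (Sun); February 2, 2026 (Mon); March 17, 2026 (Tue); August 6, 2026 (Thu).
7 of the 8 holidays fall on weekdays; the rest are weekends and were already excluded.
Business days: 379 − 7 = 372.

372 working days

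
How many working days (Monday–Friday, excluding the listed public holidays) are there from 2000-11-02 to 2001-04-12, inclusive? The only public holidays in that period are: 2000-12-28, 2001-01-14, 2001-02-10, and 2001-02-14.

114 working days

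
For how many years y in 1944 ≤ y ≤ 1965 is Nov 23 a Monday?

Day of week of November 23 in each year:
1944: Thu, 1945: Fri, 1946: Sat, 1947: Sun, 1948: Tue, 1949: Wed, 1950: Thu, 1951: Fri, 1952: Sun, 1953: Mon ✓, 1954: Tue, 1955: Wed, 1956: Fri, 1957: Sat, 1958: Sun, 1959: Mon ✓, 1960: Wed, 1961: Thu, 1962: Fri, 1963: Sat, 1964: Mon ✓, 1965: Tue
Mondays: 1953, 1959, 1964.

3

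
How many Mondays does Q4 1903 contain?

October 1, 1903 is a Thursday.
That's 92 days from start to end, counting both.
92 = 7 × 13 + 1, so there are 13 full weeks plus 1 extra day.
Each full week contributes one Monday: 13 so far.
The 1 extra day is Thu — none qualify.
Total: 13 + 0 = 13.

13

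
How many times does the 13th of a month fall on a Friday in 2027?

1

The 13th falls on a Friday when the month's 13th has weekday Fri.
Jan 13 is Wed; Feb 13 is Sat; Mar 13 is Sat; Apr 13 is Tue; May 13 is Thu; Jun 13 is Sun; Jul 13 is Tue; Aug 13 is Fri ✓; Sep 13 is Mon; Oct 13 is Wed; Nov 13 is Sat; Dec 13 is Mon.
Friday the 13ths: Aug.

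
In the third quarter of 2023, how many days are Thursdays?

13

2023-07-01 is a Saturday.
That's 92 days from start to end, counting both.
92 = 7 × 13 + 1, so there are 13 full weeks plus 1 extra day.
Each full week contributes one Thursday: 13 so far.
The 1 extra day is Sat — none qualify.
Total: 13 + 0 = 13.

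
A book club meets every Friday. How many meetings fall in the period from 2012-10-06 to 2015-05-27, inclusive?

2012-10-06 is a Saturday.
That's 964 days from start to end, counting both.
964 = 7 × 137 + 5, so there are 137 full weeks plus 5 extra days.
Each full week contributes one Friday: 137 so far.
The 5 extra days are Sat, Sun, Mon, Tue, Wed — none qualify.
Total: 137 + 0 = 137.

137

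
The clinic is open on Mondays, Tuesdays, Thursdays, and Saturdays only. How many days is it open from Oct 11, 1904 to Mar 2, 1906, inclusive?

Oct 11, 1904 is a Tuesday.
The range spans 508 days (inclusive of both endpoints).
508 = 7 × 72 + 4, so there are 72 full weeks plus 4 extra days.
Each full week contributes 4 days from the set (Mon, Tue, Thu, Sat): 72 × 4 = 288.
The 4 extra days are Tuesday, Wednesday, Thursday, Friday — 2 of them qualify.
Total: 288 + 2 = 290.

290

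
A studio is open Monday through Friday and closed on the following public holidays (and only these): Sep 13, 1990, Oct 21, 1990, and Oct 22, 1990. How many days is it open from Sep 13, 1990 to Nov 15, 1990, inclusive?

Sep 13, 1990 is a Thursday.
From Sep 13, 1990 to Nov 15, 1990 is 64 days inclusive.
64 = 7 × 9 + 1, so there are 9 full weeks plus 1 extra day.
Each full week contributes 5 weekdays (Mon–Fri): 9 × 5 = 45.
The 1 extra day is Thursday — 1 of them qualifies.
Total: 45 + 1 = 46.
Holidays: Sep 13, 1990 (Thu); Oct 21, 1990 (Sun); Oct 22, 1990 (Mon).
2 of the 3 holidays fall on weekdays; the rest are weekends and were already excluded.
Business days: 46 − 2 = 44.

44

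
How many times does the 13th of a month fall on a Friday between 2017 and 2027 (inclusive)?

Friday-the-13ths by year:
2017: Jan, Oct
2018: Apr, Jul
2019: Sep, Dec
2020: Mar, Nov
2021: Aug
2022: May
2023: Jan, Oct
2024: Sep, Dec
2025: Jun
2026: Feb, Mar, Nov
2027: Aug

19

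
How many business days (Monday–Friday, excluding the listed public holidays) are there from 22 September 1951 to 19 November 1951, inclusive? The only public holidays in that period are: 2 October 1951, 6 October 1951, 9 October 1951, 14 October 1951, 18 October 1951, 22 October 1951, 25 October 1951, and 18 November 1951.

36

22 September 1951 is a Saturday.
That's 59 days from start to end, counting both.
59 = 7 × 8 + 3, so there are 8 full weeks plus 3 extra days.
Each full week contributes 5 weekdays (Mon–Fri): 8 × 5 = 40.
The 3 extra days are Saturday, Sunday, Monday — 1 of them qualifies.
Total: 40 + 1 = 41.
Holidays: 2 October 1951 (Tue); 6 October 1951 (Sat); 9 October 1951 (Tue); 14 October 1951 (Sun); 18 October 1951 (Thu); 22 October 1951 (Mon); 25 October 1951 (Thu); 18 November 1951 (Sun).
5 of the 8 holidays fall on weekdays; the rest are weekends and were already excluded.
Business days: 41 − 5 = 36.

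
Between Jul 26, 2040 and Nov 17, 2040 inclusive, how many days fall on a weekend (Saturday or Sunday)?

Jul 26, 2040 is a Thursday.
That's 115 days from start to end, counting both.
115 = 7 × 16 + 3, so there are 16 full weeks plus 3 extra days.
Each full week contributes 2 weekend days (Sat, Sun): 16 × 2 = 32.
The 3 extra days are Thursday, Friday, Saturday — 1 of them qualifies.
Total: 32 + 1 = 33.

33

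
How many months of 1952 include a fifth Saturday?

A month has five Saturdays exactly when Saturday falls within its first (length − 28) days.
Jan: 31 days, starts Tue → 5 of Tue, Wed, Thu
Feb: 29 days, starts Fri → 5 of Fri
Mar: 31 days, starts Sat → 5 of Sat, Sun, Mon ✓
Apr: 30 days, starts Tue → 5 of Tue, Wed
May: 31 days, starts Thu → 5 of Thu, Fri, Sat ✓
Jun: 30 days, starts Sun → 5 of Sun, Mon
Jul: 31 days, starts Tue → 5 of Tue, Wed, Thu
Aug: 31 days, starts Fri → 5 of Fri, Sat, Sun ✓
Sep: 30 days, starts Mon → 5 of Mon, Tue
Oct: 31 days, starts Wed → 5 of Wed, Thu, Fri
Nov: 30 days, starts Sat → 5 of Sat, Sun ✓
Dec: 31 days, starts Mon → 5 of Mon, Tue, Wed
Months with five Saturdays: Mar, May, Aug, Nov.

4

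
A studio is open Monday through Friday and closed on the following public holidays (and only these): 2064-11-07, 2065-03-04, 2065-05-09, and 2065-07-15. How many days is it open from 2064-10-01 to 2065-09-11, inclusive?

2064-10-01 is a Wednesday.
From 2064-10-01 to 2065-09-11 is 346 days inclusive.
346 = 7 × 49 + 3, so there are 49 full weeks plus 3 extra days.
Each full week contributes 5 weekdays (Mon–Fri): 49 × 5 = 245.
The 3 extra days are Wed, Thu, Fri — 3 of them qualify.
Total: 245 + 3 = 248.
Holidays: 2064-11-07 (Fri); 2065-03-04 (Wed); 2065-05-09 (Sat); 2065-07-15 (Wed).
3 of the 4 holidays fall on weekdays; the rest are weekends and were already excluded.
Business days: 248 − 3 = 245.

245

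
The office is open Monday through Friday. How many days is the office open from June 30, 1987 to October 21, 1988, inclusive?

344

June 30, 1987 is a Tuesday.
That's 480 days from start to end, counting both.
480 = 7 × 68 + 4, so there are 68 full weeks plus 4 extra days.
Each full week contributes 5 weekdays (Mon–Fri): 68 × 5 = 340.
The 4 extra days are Tuesday, Wednesday, Thursday, Friday — 4 of them qualify.
Total: 340 + 4 = 344.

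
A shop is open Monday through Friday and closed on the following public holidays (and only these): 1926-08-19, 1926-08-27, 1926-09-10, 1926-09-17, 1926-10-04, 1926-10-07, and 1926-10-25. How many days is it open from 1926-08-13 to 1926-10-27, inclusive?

1926-08-13 is a Friday.
That's 76 days from start to end, counting both.
76 = 7 × 10 + 6, so there are 10 full weeks plus 6 extra days.
Each full week contributes 5 weekdays (Mon–Fri): 10 × 5 = 50.
The 6 extra days are Fri, Sat, Sun, Mon, Tue, Wed — 4 of them qualify.
Total: 50 + 4 = 54.
Holidays: 1926-08-19 (Thu); 1926-08-27 (Fri); 1926-09-10 (Fri); 1926-09-17 (Fri); 1926-10-04 (Mon); 1926-10-07 (Thu); 1926-10-25 (Mon).
All 7 holidays fall on weekdays, so subtract 7.
Business days: 54 − 7 = 47.

47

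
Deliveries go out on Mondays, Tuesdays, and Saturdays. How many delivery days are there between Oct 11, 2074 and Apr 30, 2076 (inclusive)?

243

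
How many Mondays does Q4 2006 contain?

2006-10-01 is a Sunday.
That's 92 days from start to end, counting both.
92 = 7 × 13 + 1, so there are 13 full weeks plus 1 extra day.
Each full week contributes one Monday: 13 so far.
The 1 extra day is Sunday — none qualify.
Total: 13 + 0 = 13.

13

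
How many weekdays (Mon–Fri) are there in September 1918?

Sep 1, 1918 is a Sunday.
The range spans 30 days (inclusive of both endpoints).
30 = 7 × 4 + 2, so there are 4 full weeks plus 2 extra days.
Each full week contributes 5 weekdays (Mon–Fri): 4 × 5 = 20.
The 2 extra days are Sun, Mon — 1 of them qualifies.
Total: 20 + 1 = 21.

21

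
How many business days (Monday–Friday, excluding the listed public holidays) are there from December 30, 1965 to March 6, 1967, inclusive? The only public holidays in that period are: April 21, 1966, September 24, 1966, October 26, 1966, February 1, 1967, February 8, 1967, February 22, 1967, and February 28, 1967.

302 business days

December 30, 1965 is a Thursday.
That's 432 days from start to end, counting both.
432 = 7 × 61 + 5, so there are 61 full weeks plus 5 extra days.
Each full week contributes 5 weekdays (Mon–Fri): 61 × 5 = 305.
The 5 extra days are Thu, Fri, Sat, Sun, Mon — 3 of them qualify.
Total: 305 + 3 = 308.
Holidays: April 21, 1966 (Thu); September 24, 1966 (Sat); October 26, 1966 (Wed); February 1, 1967 (Wed); February 8, 1967 (Wed); February 22, 1967 (Wed); February 28, 1967 (Tue).
6 of the 7 holidays fall on weekdays; the rest are weekends and were already excluded.
Business days: 308 − 6 = 302.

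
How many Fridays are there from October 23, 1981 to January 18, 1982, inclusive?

October 23, 1981 is a Friday.
That's 88 days from start to end, counting both.
88 = 7 × 12 + 4, so there are 12 full weeks plus 4 extra days.
Each full week contributes one Friday: 12 so far.
The 4 extra days are Friday, Saturday, Sunday, Monday — 1 of them qualifies.
Total: 12 + 1 = 13.

13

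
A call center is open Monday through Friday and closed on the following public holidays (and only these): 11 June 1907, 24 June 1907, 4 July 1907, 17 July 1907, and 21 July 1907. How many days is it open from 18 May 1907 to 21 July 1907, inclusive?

41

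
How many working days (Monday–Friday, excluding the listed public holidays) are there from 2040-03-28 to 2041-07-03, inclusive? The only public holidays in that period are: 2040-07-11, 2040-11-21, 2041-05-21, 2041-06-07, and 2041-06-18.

326 working days

2040-03-28 is a Wednesday.
The range spans 463 days (inclusive of both endpoints).
463 = 7 × 66 + 1, so there are 66 full weeks plus 1 extra day.
Each full week contributes 5 weekdays (Mon–Fri): 66 × 5 = 330.
The 1 extra day is Wednesday — 1 of them qualifies.
Total: 330 + 1 = 331.
Holidays: 2040-07-11 (Wed); 2040-11-21 (Wed); 2041-05-21 (Tue); 2041-06-07 (Fri); 2041-06-18 (Tue).
All 5 holidays fall on weekdays, so subtract 5.
Business days: 331 − 5 = 326.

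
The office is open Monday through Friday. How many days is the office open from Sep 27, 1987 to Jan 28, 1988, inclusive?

Sep 27, 1987 is a Sunday.
The range spans 124 days (inclusive of both endpoints).
124 = 7 × 17 + 5, so there are 17 full weeks plus 5 extra days.
Each full week contributes 5 weekdays (Mon–Fri): 17 × 5 = 85.
The 5 extra days are Sunday, Monday, Tuesday, Wednesday, Thursday — 4 of them qualify.
Total: 85 + 4 = 89.

89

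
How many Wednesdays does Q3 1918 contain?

13

July 1, 1918 is a Monday.
That's 92 days from start to end, counting both.
92 = 7 × 13 + 1, so there are 13 full weeks plus 1 extra day.
Each full week contributes one Wednesday: 13 so far.
The 1 extra day is Monday — none qualify.
Total: 13 + 0 = 13.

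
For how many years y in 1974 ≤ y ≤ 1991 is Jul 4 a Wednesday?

Day of week of July 4 in each year:
1974: Thu, 1975: Fri, 1976: Sun, 1977: Mon, 1978: Tue, 1979: Wed ✓, 1980: Fri, 1981: Sat, 1982: Sun, 1983: Mon, 1984: Wed ✓, 1985: Thu, 1986: Fri, 1987: Sat, 1988: Mon, 1989: Tue, 1990: Wed ✓, 1991: Thu
Wednesdays: 1979, 1984, 1990.

3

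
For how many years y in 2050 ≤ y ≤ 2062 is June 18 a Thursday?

Day of week of June 18 in each year:
2050: Sat, 2051: Sun, 2052: Tue, 2053: Wed, 2054: Thu ✓, 2055: Fri, 2056: Sun, 2057: Mon, 2058: Tue, 2059: Wed, 2060: Fri, 2061: Sat, 2062: Sun
Thursdays: 2054.

1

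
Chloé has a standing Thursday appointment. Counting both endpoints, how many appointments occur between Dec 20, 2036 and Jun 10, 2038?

77

Dec 20, 2036 is a Saturday.
That's 538 days from start to end, counting both.
538 = 7 × 76 + 6, so there are 76 full weeks plus 6 extra days.
Each full week contributes one Thursday: 76 so far.
The 6 extra days are Sat, Sun, Mon, Tue, Wed, Thu — 1 of them qualifies.
Total: 76 + 1 = 77.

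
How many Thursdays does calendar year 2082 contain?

53

2082-01-01 is a Thursday.
From 2082-01-01 to 2082-12-31 is 365 days inclusive.
365 = 7 × 52 + 1, so there are 52 full weeks plus 1 extra day.
Each full week contributes one Thursday: 52 so far.
The 1 extra day is Thursday — 1 of them qualifies.
Total: 52 + 1 = 53.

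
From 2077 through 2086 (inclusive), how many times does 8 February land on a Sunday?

1

Day of week of February 8 in each year:
2077: Mon, 2078: Tue, 2079: Wed, 2080: Thu, 2081: Sat, 2082: Sun ✓, 2083: Mon, 2084: Tue, 2085: Thu, 2086: Fri
Sundays: 2082.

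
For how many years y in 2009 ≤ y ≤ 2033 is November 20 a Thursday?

3

Day of week of November 20 in each year:
2009: Fri, 2010: Sat, 2011: Sun, 2012: Tue, 2013: Wed, 2014: Thu ✓, 2015: Fri, 2016: Sun, 2017: Mon, 2018: Tue, 2019: Wed, 2020: Fri, 2021: Sat, 2022: Sun, 2023: Mon, 2024: Wed, 2025: Thu ✓, 2026: Fri, 2027: Sat, 2028: Mon, 2029: Tue, 2030: Wed, 2031: Thu ✓, 2032: Sat, 2033: Sun
Thursdays: 2014, 2025, 2031.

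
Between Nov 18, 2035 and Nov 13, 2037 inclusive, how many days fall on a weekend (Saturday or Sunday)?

207

Nov 18, 2035 is a Sunday.
The range spans 727 days (inclusive of both endpoints).
727 = 7 × 103 + 6, so there are 103 full weeks plus 6 extra days.
Each full week contributes 2 weekend days (Sat, Sun): 103 × 2 = 206.
The 6 extra days are Sun, Mon, Tue, Wed, Thu, Fri — 1 of them qualifies.
Total: 206 + 1 = 207.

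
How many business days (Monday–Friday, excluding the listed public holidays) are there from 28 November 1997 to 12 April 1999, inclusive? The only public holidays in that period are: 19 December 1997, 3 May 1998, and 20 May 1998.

28 November 1997 is a Friday.
From 28 November 1997 to 12 April 1999 is 501 days inclusive.
501 = 7 × 71 + 4, so there are 71 full weeks plus 4 extra days.
Each full week contributes 5 weekdays (Mon–Fri): 71 × 5 = 355.
The 4 extra days are Fri, Sat, Sun, Mon — 2 of them qualify.
Total: 355 + 2 = 357.
Holidays: 19 December 1997 (Fri); 3 May 1998 (Sun); 20 May 1998 (Wed).
2 of the 3 holidays fall on weekdays; the rest are weekends and were already excluded.
Business days: 357 − 2 = 355.

355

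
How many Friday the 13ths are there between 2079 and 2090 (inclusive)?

Friday-the-13ths by year:
2079: Jan, Oct
2080: Sep, Dec
2081: Jun
2082: Feb, Mar, Nov
2083: Aug
2084: Oct
2085: Apr, Jul
2086: Sep, Dec
2087: Jun
2088: Feb, Aug
2089: May
2090: Jan, Oct

20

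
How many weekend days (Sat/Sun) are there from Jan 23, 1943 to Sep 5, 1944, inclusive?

Jan 23, 1943 is a Saturday.
That's 592 days from start to end, counting both.
592 = 7 × 84 + 4, so there are 84 full weeks plus 4 extra days.
Each full week contributes 2 weekend days (Sat, Sun): 84 × 2 = 168.
The 4 extra days are Saturday, Sunday, Monday, Tuesday — 2 of them qualify.
Total: 168 + 2 = 170.

170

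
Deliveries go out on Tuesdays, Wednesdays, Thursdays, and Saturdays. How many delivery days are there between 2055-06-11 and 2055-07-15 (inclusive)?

2055-06-11 is a Friday.
The range spans 35 days (inclusive of both endpoints).
35 = 7 × 5, so the span is exactly 5 full weeks.
Each full week contributes 4 days from the set (Tue, Wed, Thu, Sat): 5 × 4 = 20.
Total: 20.

20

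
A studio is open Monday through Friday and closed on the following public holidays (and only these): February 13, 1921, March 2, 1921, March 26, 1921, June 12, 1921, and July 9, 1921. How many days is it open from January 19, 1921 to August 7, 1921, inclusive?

January 19, 1921 is a Wednesday.
The range spans 201 days (inclusive of both endpoints).
201 = 7 × 28 + 5, so there are 28 full weeks plus 5 extra days.
Each full week contributes 5 weekdays (Mon–Fri): 28 × 5 = 140.
The 5 extra days are Wednesday, Thursday, Friday, Saturday, Sunday — 3 of them qualify.
Total: 140 + 3 = 143.
Holidays: February 13, 1921 (Sun); March 2, 1921 (Wed); March 26, 1921 (Sat); June 12, 1921 (Sun); July 9, 1921 (Sat).
1 of the 5 holidays fall on weekdays; the rest are weekends and were already excluded.
Business days: 143 − 1 = 142.

142 business days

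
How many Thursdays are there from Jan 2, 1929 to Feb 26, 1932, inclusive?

165

Jan 2, 1929 is a Wednesday.
From Jan 2, 1929 to Feb 26, 1932 is 1151 days inclusive.
1151 = 7 × 164 + 3, so there are 164 full weeks plus 3 extra days.
Each full week contributes one Thursday: 164 so far.
The 3 extra days are Wednesday, Thursday, Friday — 1 of them qualifies.
Total: 164 + 1 = 165.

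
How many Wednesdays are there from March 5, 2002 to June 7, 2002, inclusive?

14

March 5, 2002 is a Tuesday.
That's 95 days from start to end, counting both.
95 = 7 × 13 + 4, so there are 13 full weeks plus 4 extra days.
Each full week contributes one Wednesday: 13 so far.
The 4 extra days are Tuesday, Wednesday, Thursday, Friday — 1 of them qualifies.
Total: 13 + 1 = 14.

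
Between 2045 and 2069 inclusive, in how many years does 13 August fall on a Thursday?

3

Day of week of August 13 in each year:
2045: Sun, 2046: Mon, 2047: Tue, 2048: Thu ✓, 2049: Fri, 2050: Sat, 2051: Sun, 2052: Tue, 2053: Wed, 2054: Thu ✓, 2055: Fri, 2056: Sun, 2057: Mon, 2058: Tue, 2059: Wed, 2060: Fri, 2061: Sat, 2062: Sun, 2063: Mon, 2064: Wed, 2065: Thu ✓, 2066: Fri, 2067: Sat, 2068: Mon, 2069: Tue
Thursdays: 2048, 2054, 2065.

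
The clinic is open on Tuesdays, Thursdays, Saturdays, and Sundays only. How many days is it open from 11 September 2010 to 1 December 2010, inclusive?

47

11 September 2010 is a Saturday.
The range spans 82 days (inclusive of both endpoints).
82 = 7 × 11 + 5, so there are 11 full weeks plus 5 extra days.
Each full week contributes 4 days from the set (Tue, Thu, Sat, Sun): 11 × 4 = 44.
The 5 extra days are Saturday, Sunday, Monday, Tuesday, Wednesday — 3 of them qualify.
Total: 44 + 3 = 47.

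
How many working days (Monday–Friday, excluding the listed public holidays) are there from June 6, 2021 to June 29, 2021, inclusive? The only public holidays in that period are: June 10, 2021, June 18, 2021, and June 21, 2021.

14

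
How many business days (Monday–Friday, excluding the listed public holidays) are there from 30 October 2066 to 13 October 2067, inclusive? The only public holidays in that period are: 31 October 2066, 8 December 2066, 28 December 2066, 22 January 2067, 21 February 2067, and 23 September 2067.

245

30 October 2066 is a Saturday.
The range spans 349 days (inclusive of both endpoints).
349 = 7 × 49 + 6, so there are 49 full weeks plus 6 extra days.
Each full week contributes 5 weekdays (Mon–Fri): 49 × 5 = 245.
The 6 extra days are Sat, Sun, Mon, Tue, Wed, Thu — 4 of them qualify.
Total: 245 + 4 = 249.
Holidays: 31 October 2066 (Sun); 8 December 2066 (Wed); 28 December 2066 (Tue); 22 January 2067 (Sat); 21 February 2067 (Mon); 23 September 2067 (Fri).
4 of the 6 holidays fall on weekdays; the rest are weekends and were already excluded.
Business days: 249 − 4 = 245.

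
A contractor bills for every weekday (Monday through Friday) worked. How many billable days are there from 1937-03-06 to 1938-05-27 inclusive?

320 weekdays

1937-03-06 is a Saturday.
That's 448 days from start to end, counting both.
448 = 7 × 64, so the span is exactly 64 full weeks.
Each full week contributes 5 weekdays (Mon–Fri): 64 × 5 = 320.
Total: 320.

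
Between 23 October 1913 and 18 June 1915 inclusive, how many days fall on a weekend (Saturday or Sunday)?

172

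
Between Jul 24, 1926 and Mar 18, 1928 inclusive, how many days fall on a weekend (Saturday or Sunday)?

Jul 24, 1926 is a Saturday.
The range spans 604 days (inclusive of both endpoints).
604 = 7 × 86 + 2, so there are 86 full weeks plus 2 extra days.
Each full week contributes 2 weekend days (Sat, Sun): 86 × 2 = 172.
The 2 extra days are Sat, Sun — 2 of them qualify.
Total: 172 + 2 = 174.

174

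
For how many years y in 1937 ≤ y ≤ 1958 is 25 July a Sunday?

4

Day of week of July 25 in each year:
1937: Sun ✓, 1938: Mon, 1939: Tue, 1940: Thu, 1941: Fri, 1942: Sat, 1943: Sun ✓, 1944: Tue, 1945: Wed, 1946: Thu, 1947: Fri, 1948: Sun ✓, 1949: Mon, 1950: Tue, 1951: Wed, 1952: Fri, 1953: Sat, 1954: Sun ✓, 1955: Mon, 1956: Wed, 1957: Thu, 1958: Fri
Sundays: 1937, 1943, 1948, 1954.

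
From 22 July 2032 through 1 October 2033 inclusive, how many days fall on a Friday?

63

22 July 2032 is a Thursday.
The range spans 437 days (inclusive of both endpoints).
437 = 7 × 62 + 3, so there are 62 full weeks plus 3 extra days.
Each full week contributes one Friday: 62 so far.
The 3 extra days are Thu, Fri, Sat — 1 of them qualifies.
Total: 62 + 1 = 63.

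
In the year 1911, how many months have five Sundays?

5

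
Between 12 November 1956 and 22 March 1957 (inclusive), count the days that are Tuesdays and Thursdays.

12 November 1956 is a Monday.
From 12 November 1956 to 22 March 1957 is 131 days inclusive.
131 = 7 × 18 + 5, so there are 18 full weeks plus 5 extra days.
Each full week contributes 2 days from the set (Tue, Thu): 18 × 2 = 36.
The 5 extra days are Mon, Tue, Wed, Thu, Fri — 2 of them qualify.
Total: 36 + 2 = 38.

38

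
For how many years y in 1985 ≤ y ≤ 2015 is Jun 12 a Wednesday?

5

Day of week of June 12 in each year:
1985: Wed ✓, 1986: Thu, 1987: Fri, 1988: Sun, 1989: Mon, 1990: Tue, 1991: Wed ✓, 1992: Fri, 1993: Sat, 1994: Sun, 1995: Mon, 1996: Wed ✓, 1997: Thu, 1998: Fri, 1999: Sat, 2000: Mon, 2001: Tue, 2002: Wed ✓, 2003: Thu, 2004: Sat, 2005: Sun, 2006: Mon, 2007: Tue, 2008: Thu, 2009: Fri, 2010: Sat, 2011: Sun, 2012: Tue, 2013: Wed ✓, 2014: Thu, 2015: Fri
Wednesdays: 1985, 1991, 1996, 2002, 2013.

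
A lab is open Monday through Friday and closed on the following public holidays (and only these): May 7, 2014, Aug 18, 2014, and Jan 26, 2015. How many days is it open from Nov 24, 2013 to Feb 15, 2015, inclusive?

317

Nov 24, 2013 is a Sunday.
From Nov 24, 2013 to Feb 15, 2015 is 449 days inclusive.
449 = 7 × 64 + 1, so there are 64 full weeks plus 1 extra day.
Each full week contributes 5 weekdays (Mon–Fri): 64 × 5 = 320.
The 1 extra day is Sun — none qualify.
Total: 320 + 0 = 320.
Holidays: May 7, 2014 (Wed); Aug 18, 2014 (Mon); Jan 26, 2015 (Mon).
All 3 holidays fall on weekdays, so subtract 3.
Business days: 320 − 3 = 317.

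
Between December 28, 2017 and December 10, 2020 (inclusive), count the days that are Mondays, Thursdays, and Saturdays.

December 28, 2017 is a Thursday.
The range spans 1079 days (inclusive of both endpoints).
1079 = 7 × 154 + 1, so there are 154 full weeks plus 1 extra day.
Each full week contributes 3 days from the set (Mon, Thu, Sat): 154 × 3 = 462.
The 1 extra day is Thursday — 1 of them qualifies.
Total: 462 + 1 = 463.

463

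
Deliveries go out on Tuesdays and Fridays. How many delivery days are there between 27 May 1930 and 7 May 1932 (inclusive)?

204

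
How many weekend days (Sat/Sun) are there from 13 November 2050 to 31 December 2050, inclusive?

14

13 November 2050 is a Sunday.
The range spans 49 days (inclusive of both endpoints).
49 = 7 × 7, so the span is exactly 7 full weeks.
Each full week contributes 2 weekend days (Sat, Sun): 7 × 2 = 14.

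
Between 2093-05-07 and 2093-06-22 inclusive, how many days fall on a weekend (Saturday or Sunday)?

2093-05-07 is a Thursday.
From 2093-05-07 to 2093-06-22 is 47 days inclusive.
47 = 7 × 6 + 5, so there are 6 full weeks plus 5 extra days.
Each full week contributes 2 weekend days (Sat, Sun): 6 × 2 = 12.
The 5 extra days are Thursday, Friday, Saturday, Sunday, Monday — 2 of them qualify.
Total: 12 + 2 = 14.

14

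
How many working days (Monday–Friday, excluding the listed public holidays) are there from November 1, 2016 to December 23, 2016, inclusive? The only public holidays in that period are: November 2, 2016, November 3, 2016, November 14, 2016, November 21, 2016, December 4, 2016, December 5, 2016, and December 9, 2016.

33

November 1, 2016 is a Tuesday.
From November 1, 2016 to December 23, 2016 is 53 days inclusive.
53 = 7 × 7 + 4, so there are 7 full weeks plus 4 extra days.
Each full week contributes 5 weekdays (Mon–Fri): 7 × 5 = 35.
The 4 extra days are Tue, Wed, Thu, Fri — 4 of them qualify.
Total: 35 + 4 = 39.
Holidays: November 2, 2016 (Wed); November 3, 2016 (Thu); November 14, 2016 (Mon); November 21, 2016 (Mon); December 4, 2016 (Sun); December 5, 2016 (Mon); December 9, 2016 (Fri).
6 of the 7 holidays fall on weekdays; the rest are weekends and were already excluded.
Business days: 39 − 6 = 33.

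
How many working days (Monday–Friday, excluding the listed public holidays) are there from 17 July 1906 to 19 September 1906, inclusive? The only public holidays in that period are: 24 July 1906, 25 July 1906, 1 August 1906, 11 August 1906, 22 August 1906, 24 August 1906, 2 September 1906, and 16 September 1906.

42

17 July 1906 is a Tuesday.
That's 65 days from start to end, counting both.
65 = 7 × 9 + 2, so there are 9 full weeks plus 2 extra days.
Each full week contributes 5 weekdays (Mon–Fri): 9 × 5 = 45.
The 2 extra days are Tue, Wed — 2 of them qualify.
Total: 45 + 2 = 47.
Holidays: 24 July 1906 (Tue); 25 July 1906 (Wed); 1 August 1906 (Wed); 11 August 1906 (Sat); 22 August 1906 (Wed); 24 August 1906 (Fri); 2 September 1906 (Sun); 16 September 1906 (Sun).
5 of the 8 holidays fall on weekdays; the rest are weekends and were already excluded.
Business days: 47 − 5 = 42.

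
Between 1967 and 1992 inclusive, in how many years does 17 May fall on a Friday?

Day of week of May 17 in each year:
1967: Wed, 1968: Fri ✓, 1969: Sat, 1970: Sun, 1971: Mon, 1972: Wed, 1973: Thu, 1974: Fri ✓, 1975: Sat, 1976: Mon, 1977: Tue, 1978: Wed, 1979: Thu, 1980: Sat, 1981: Sun, 1982: Mon, 1983: Tue, 1984: Thu, 1985: Fri ✓, 1986: Sat, 1987: Sun, 1988: Tue, 1989: Wed, 1990: Thu, 1991: Fri ✓, 1992: Sun
Fridays: 1968, 1974, 1985, 1991.

4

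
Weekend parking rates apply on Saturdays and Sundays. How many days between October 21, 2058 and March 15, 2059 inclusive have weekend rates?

41

October 21, 2058 is a Monday.
That's 146 days from start to end, counting both.
146 = 7 × 20 + 6, so there are 20 full weeks plus 6 extra days.
Each full week contributes 2 weekend days (Sat, Sun): 20 × 2 = 40.
The 6 extra days are Mon, Tue, Wed, Thu, Fri, Sat — 1 of them qualifies.
Total: 40 + 1 = 41.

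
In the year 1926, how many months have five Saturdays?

A month has five Saturdays exactly when Saturday falls within its first (length − 28) days.
Jan: 31 days, starts Fri → 5 of Fri, Sat, Sun ✓
Feb: 28 days, starts Mon → 5 of (none)
Mar: 31 days, starts Mon → 5 of Mon, Tue, Wed
Apr: 30 days, starts Thu → 5 of Thu, Fri
May: 31 days, starts Sat → 5 of Sat, Sun, Mon ✓
Jun: 30 days, starts Tue → 5 of Tue, Wed
Jul: 31 days, starts Thu → 5 of Thu, Fri, Sat ✓
Aug: 31 days, starts Sun → 5 of Sun, Mon, Tue
Sep: 30 days, starts Wed → 5 of Wed, Thu
Oct: 31 days, starts Fri → 5 of Fri, Sat, Sun ✓
Nov: 30 days, starts Mon → 5 of Mon, Tue
Dec: 31 days, starts Wed → 5 of Wed, Thu, Fri
Months with five Saturdays: Jan, May, Jul, Oct.

4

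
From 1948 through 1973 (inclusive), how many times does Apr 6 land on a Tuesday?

Day of week of April 6 in each year:
1948: Tue ✓, 1949: Wed, 1950: Thu, 1951: Fri, 1952: Sun, 1953: Mon, 1954: Tue ✓, 1955: Wed, 1956: Fri, 1957: Sat, 1958: Sun, 1959: Mon, 1960: Wed, 1961: Thu, 1962: Fri, 1963: Sat, 1964: Mon, 1965: Tue ✓, 1966: Wed, 1967: Thu, 1968: Sat, 1969: Sun, 1970: Mon, 1971: Tue ✓, 1972: Thu, 1973: Fri
Tuesdays: 1948, 1954, 1965, 1971.

4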